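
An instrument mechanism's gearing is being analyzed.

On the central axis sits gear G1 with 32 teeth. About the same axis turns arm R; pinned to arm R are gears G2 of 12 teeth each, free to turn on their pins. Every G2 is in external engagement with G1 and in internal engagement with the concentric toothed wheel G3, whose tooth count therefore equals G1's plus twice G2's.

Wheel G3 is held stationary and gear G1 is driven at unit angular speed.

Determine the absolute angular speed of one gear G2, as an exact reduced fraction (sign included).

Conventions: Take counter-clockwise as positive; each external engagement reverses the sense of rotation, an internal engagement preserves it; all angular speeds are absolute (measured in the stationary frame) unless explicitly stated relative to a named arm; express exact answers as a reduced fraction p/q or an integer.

-4/3

recognized (axles ride arm R): planetary set, 32/12/56 teeth
ring teeth: 32 + 2·12 = 56
32(ω_sun−ω_arm) = −56(ω_ring−ω_arm),  ω_ring = 0, ω_sun = 1
32(1−ω_arm) = −56(0−ω_arm)  ⇒  88·ω_arm = 32  ⇒  ω_arm = 4/11
sun–planet mesh: 32·(1−4/11) = −12·(ω_p−ω_arm)  ⇒  ω_p−ω_arm = -56/33
ω_p = 4/11 − 56/33 = -4/3
exact speed ratio = -4/3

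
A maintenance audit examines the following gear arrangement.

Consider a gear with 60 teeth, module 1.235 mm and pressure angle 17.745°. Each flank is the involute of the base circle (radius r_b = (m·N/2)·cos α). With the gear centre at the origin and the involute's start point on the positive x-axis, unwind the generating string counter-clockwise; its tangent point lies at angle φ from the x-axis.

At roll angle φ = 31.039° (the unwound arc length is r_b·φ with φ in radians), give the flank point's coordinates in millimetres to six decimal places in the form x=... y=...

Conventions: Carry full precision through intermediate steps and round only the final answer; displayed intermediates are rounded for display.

single-mesh involute tooth geometry (60T wheel at module 1.235)
pitch radius r_p = m·N/2 = 1.235·60/2 = 37.050000
base radius r_b = r_p·cos α = 37.050000·cos 17.745° = 35.287250
roll angle φ = 31.039° = 0.54173275 rad
x = r_b·(cos φ + φ·sin φ) = 40.091451
y = r_b·(sin φ − φ·cos φ) = 1.815735

x=40.091451 y=1.815735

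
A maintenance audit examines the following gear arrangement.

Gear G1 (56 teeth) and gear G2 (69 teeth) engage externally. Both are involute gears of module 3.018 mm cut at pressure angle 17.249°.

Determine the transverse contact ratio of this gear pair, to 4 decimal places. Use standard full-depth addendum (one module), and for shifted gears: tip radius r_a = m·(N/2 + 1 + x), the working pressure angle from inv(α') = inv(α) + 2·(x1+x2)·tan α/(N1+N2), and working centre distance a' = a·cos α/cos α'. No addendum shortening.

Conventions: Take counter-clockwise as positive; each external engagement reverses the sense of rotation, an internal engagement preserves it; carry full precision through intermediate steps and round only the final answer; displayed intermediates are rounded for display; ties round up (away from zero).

single-mesh involute tooth geometry (56T engaging 69T at module 3.018)
base radii: r_b1 = 80.703443, r_b2 = 99.438171
tip radii: r_a1 = 87.522000, r_a2 = 107.139000
no profile shift: α' = α, a' = a
action lengths: √(r_a1²−r_b1²) = 33.868198, √(r_a2²−r_b2²) = 39.885029
base pitch p_b = π·m·cos α = 9.054905
CR = (33.868198 + 39.885029 − 188.625000·sin 17.24900°)/9.054905 = 1.968128
contact ratio ≈ 1.9681

1.9681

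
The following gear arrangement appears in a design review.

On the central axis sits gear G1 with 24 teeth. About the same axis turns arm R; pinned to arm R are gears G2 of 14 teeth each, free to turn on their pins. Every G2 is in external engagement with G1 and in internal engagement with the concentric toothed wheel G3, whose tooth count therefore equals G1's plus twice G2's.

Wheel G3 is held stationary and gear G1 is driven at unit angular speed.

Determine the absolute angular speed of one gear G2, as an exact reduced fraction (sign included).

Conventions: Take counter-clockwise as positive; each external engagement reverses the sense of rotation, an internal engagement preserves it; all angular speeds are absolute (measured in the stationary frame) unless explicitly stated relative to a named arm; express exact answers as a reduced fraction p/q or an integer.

-6/7

recognized (axles ride arm R): planetary set, 24/14/52 teeth
ring teeth: 24 + 2·14 = 52
24(ω_sun−ω_arm) = −52(ω_ring−ω_arm),  ω_ring = 0, ω_sun = 1
24(1−ω_arm) = −52(0−ω_arm)  ⇒  76·ω_arm = 24  ⇒  ω_arm = 6/19
sun–planet mesh: 24·(1−6/19) = −14·(ω_p−ω_arm)  ⇒  ω_p−ω_arm = -156/133
ω_p = 6/19 − 156/133 = -6/7
exact speed ratio = -6/7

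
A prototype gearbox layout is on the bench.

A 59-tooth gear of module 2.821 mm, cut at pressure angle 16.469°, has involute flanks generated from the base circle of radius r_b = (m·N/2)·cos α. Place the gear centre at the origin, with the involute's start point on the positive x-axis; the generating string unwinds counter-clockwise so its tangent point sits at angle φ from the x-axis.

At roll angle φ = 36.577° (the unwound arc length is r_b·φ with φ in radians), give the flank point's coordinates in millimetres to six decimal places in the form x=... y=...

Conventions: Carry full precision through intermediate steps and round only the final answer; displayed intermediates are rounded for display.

recognized (one wheel, involute flank): single-mesh tooth geometry, m = 2.821, N = 59
pitch radius r_p = m·N/2 = 2.821·59/2 = 83.219500
base radius r_b = r_p·cos α = 83.219500·cos 16.469° = 79.805275
roll angle φ = 36.577° = 0.63838908 rad
x = r_b·(cos φ + φ·sin φ) = 94.447503
y = r_b·(sin φ − φ·cos φ) = 6.642983

x=94.447503 y=6.642983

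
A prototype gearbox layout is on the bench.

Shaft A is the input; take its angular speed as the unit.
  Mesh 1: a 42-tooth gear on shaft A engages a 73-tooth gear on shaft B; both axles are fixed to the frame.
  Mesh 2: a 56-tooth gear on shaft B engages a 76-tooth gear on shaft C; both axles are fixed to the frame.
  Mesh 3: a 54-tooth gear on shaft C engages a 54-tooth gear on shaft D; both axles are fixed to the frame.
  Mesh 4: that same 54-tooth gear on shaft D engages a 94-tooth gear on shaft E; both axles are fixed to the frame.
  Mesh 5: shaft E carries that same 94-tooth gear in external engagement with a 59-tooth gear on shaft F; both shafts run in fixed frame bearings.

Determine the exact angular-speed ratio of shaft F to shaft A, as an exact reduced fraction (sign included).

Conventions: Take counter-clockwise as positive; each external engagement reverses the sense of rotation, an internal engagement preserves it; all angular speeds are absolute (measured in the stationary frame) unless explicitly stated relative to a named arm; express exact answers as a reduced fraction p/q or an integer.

-31752/81833

class = fixed-axis compound train [5 meshes; 5 ratios multiply, 5 sense flips]
mesh 1 [42T→73T]: running ratio 42/73, sense −
mesh 2 [56T→76T]: running ratio 588/1387, sense +
mesh 3 [54T→54T]: running ratio 588/1387, sense −
mesh 4 [54T→94T]: running ratio 15876/65189, sense +
mesh 5 [94T→59T]: running ratio 31752/81833, sense −
ω_out/ω_in = -31752/81833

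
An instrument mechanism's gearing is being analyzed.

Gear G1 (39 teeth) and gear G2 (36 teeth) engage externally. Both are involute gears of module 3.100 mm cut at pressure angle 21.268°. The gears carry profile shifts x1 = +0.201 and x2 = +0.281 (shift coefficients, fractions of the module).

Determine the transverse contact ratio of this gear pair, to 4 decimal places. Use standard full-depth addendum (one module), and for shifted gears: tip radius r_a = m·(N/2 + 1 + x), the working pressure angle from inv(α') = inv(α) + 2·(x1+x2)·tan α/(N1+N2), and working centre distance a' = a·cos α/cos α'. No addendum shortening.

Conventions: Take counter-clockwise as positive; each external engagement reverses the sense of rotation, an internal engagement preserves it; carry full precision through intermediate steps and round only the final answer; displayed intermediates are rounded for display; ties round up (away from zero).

1.5676

single-mesh involute tooth geometry (39T engaging 36T at module 3.100)
base radii: r_b1 = 56.332990, r_b2 = 51.999683
tip radii: r_a1 = 64.173100, r_a2 = 59.771100
inv(α') = inv(21.268°) + 2·(+0.201+0.281)·tan α/(39+36) = 0.02304686  ⇒  α' = 22.99929°
a' = a·cos α / cos α' = 116.2500·cos 21.268°/cos 22.99929° = 117.687705
action lengths: √(r_a1²−r_b1²) = 30.737290, √(r_a2²−r_b2²) = 29.472315
base pitch p_b = π·m·cos α = 9.075657
CR = (30.737290 + 29.472315 − 117.687705·sin 22.99929°)/9.075657 = 1.567567
contact ratio ≈ 1.5676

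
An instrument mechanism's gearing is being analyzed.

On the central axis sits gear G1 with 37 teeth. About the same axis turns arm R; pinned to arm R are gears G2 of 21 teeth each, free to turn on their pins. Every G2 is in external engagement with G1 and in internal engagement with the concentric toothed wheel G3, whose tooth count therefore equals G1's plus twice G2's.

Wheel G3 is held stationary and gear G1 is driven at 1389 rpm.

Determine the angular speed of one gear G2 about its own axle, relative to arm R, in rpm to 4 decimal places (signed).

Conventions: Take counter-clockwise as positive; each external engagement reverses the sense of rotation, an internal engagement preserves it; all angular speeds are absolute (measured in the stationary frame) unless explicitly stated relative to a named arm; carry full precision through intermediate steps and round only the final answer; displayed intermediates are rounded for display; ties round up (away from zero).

-1666.6860 rpm

planetary set (37T centre, 21T on arm, 79T internal) — Willis relation
normalise by the input: solve with ω_sun = 1, then scale by 1389 rpm
ring teeth: 37 + 2·21 = 79
37(ω_sun−ω_arm) = −79(ω_ring−ω_arm),  ω_ring = 0, ω_sun = 1
37(1−ω_arm) = −79(0−ω_arm)  ⇒  116·ω_arm = 37  ⇒  ω_arm = 37/116
sun–planet mesh: 37·(1−37/116) = −21·(ω_p−ω_arm)  ⇒  ω_p−ω_arm = -2923/2436
scale: ω_p−ω_arm = -2923/2436 × 1389 rpm = -1666.6860 rpm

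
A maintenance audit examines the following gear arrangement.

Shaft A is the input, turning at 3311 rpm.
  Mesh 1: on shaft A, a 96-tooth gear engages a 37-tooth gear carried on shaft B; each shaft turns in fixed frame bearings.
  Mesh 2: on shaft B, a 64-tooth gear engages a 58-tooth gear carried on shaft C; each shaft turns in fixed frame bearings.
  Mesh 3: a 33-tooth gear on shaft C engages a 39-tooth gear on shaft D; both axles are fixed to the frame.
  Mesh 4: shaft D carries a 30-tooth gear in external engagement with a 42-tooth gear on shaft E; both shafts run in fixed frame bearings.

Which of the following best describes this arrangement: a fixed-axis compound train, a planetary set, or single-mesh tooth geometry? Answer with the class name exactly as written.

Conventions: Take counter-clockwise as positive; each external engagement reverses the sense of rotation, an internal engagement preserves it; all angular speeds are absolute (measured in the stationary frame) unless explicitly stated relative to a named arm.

fixed-axis compound train

topology: fixed-axis compound train — 4 meshes, A→E
classification: fixed-axis compound train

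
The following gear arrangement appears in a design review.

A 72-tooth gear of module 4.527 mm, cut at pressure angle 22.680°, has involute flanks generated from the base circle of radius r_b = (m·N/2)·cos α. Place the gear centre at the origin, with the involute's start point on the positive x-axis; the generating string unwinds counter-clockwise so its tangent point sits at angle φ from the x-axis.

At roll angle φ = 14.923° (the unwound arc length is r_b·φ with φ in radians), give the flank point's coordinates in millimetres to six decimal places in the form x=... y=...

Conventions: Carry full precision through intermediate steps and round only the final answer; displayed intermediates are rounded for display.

x=155.383973 y=0.879612

recognized (one wheel, involute flank): single-mesh tooth geometry, m = 4.527, N = 72
pitch radius r_p = m·N/2 = 4.527·72/2 = 162.972000
base radius r_b = r_p·cos α = 162.972000·cos 22.680° = 150.369822
roll angle φ = 14.923° = 0.26045548 rad
x = r_b·(cos φ + φ·sin φ) = 155.383973
y = r_b·(sin φ − φ·cos φ) = 0.879612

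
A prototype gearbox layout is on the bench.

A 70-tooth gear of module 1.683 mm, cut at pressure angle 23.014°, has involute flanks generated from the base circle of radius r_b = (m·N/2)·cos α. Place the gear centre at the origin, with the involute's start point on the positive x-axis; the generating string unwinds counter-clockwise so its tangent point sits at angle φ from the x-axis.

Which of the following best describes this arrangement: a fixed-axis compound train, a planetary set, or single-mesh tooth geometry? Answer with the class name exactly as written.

single-mesh tooth geometry

recognized (one wheel, involute flank): single-mesh tooth geometry, m = 1.683, N = 70
classification: single-mesh tooth geometry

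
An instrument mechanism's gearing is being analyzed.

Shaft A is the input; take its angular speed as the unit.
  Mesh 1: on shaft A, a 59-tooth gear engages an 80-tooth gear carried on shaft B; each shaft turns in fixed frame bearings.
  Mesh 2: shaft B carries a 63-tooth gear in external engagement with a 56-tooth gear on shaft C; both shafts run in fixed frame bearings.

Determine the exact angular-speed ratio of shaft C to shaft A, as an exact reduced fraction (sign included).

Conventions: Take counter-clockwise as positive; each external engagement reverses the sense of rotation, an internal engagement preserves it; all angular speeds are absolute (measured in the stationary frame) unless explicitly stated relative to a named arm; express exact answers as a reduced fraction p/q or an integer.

531/640

class = fixed-axis compound train [2 meshes; 2 ratios multiply, 2 sense flips]
mesh 1 [59T→80T]: running ratio 59/80, sense −
mesh 2 [63T→56T]: running ratio 531/640, sense +
ω_out/ω_in = 531/640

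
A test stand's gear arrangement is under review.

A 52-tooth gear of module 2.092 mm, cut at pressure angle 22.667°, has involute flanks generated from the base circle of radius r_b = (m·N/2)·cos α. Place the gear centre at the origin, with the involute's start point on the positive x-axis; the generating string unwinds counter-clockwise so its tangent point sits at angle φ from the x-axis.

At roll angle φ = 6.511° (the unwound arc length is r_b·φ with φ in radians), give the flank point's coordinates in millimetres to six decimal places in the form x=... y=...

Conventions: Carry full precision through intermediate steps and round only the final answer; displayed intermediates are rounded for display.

x=50.513801 y=0.024520

recognized (one wheel, involute flank): single-mesh tooth geometry, m = 2.092, N = 52
pitch radius r_p = m·N/2 = 2.092·52/2 = 54.392000
base radius r_b = r_p·cos α = 54.392000·cos 22.667° = 50.190773
roll angle φ = 6.511° = 0.11363839 rad
x = r_b·(cos φ + φ·sin φ) = 50.513801
y = r_b·(sin φ − φ·cos φ) = 0.024520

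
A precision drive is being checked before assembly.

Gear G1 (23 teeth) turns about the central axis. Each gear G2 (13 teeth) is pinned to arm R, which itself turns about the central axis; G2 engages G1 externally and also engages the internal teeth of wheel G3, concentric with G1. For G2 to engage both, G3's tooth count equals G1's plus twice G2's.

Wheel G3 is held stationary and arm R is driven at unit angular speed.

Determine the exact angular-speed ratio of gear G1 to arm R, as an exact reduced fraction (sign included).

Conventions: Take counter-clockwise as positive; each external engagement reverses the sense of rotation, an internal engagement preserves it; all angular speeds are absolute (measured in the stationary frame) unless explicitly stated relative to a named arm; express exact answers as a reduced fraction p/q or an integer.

72/23

recognized (axles ride arm R): planetary set, 23/13/49 teeth
ring teeth: 23 + 2·13 = 49
23(ω_sun−ω_arm) = −49(ω_ring−ω_arm),  ω_ring = 0, ω_arm = 1
ω_sun = 1 − (49/23)(0−1) = 72/23
ω_out/ω_in = 72/23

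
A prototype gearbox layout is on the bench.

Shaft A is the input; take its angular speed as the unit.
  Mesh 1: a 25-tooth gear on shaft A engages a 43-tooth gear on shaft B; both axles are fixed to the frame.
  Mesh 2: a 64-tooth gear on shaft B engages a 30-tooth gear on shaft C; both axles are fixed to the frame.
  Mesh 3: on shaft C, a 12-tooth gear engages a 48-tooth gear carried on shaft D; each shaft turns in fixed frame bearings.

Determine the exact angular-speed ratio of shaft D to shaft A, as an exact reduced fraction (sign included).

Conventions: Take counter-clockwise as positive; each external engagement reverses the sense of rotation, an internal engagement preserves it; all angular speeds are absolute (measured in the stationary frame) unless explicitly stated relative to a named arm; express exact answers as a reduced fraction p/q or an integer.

-40/129

class = fixed-axis compound train [3 meshes; 3 ratios multiply, 3 sense flips]
mesh 1 [25T→43T]: running ratio 25/43, sense −
mesh 2 [64T→30T]: running ratio 160/129, sense +
mesh 3 [12T→48T]: running ratio 40/129, sense −
ω_out/ω_in = -40/129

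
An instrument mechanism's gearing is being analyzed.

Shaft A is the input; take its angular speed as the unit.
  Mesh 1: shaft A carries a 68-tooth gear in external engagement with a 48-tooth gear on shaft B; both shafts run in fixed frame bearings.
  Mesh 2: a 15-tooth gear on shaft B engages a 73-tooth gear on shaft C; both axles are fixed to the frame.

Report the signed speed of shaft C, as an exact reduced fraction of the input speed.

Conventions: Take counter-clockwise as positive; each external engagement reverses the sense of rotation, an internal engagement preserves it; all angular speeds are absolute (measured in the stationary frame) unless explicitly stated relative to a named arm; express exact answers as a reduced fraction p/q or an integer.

85/292

2-mesh fixed-axis compound train (all bearings frame-fixed)
mesh 1 [68T→48T]: |ω|/ω_in = 1×68/48 = 17/12, sense flips to −
mesh 2 [15T→73T]: |ω|/ω_in = (17/12)×15/73 = 85/292, sense flips to +
signed output speed (× input speed) = 85/292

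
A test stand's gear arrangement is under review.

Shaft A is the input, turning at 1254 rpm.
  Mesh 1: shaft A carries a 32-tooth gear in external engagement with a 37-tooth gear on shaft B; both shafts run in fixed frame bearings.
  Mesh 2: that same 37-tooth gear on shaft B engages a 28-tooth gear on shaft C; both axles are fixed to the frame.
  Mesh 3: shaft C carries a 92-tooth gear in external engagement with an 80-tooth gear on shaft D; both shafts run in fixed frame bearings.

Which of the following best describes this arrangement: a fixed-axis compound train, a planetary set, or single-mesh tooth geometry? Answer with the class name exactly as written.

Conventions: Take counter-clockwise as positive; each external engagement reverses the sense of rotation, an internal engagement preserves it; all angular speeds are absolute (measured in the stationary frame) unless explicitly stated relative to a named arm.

class = fixed-axis compound train [3 meshes; 3 ratios multiply, 3 sense flips]
classification: fixed-axis compound train

fixed-axis compound train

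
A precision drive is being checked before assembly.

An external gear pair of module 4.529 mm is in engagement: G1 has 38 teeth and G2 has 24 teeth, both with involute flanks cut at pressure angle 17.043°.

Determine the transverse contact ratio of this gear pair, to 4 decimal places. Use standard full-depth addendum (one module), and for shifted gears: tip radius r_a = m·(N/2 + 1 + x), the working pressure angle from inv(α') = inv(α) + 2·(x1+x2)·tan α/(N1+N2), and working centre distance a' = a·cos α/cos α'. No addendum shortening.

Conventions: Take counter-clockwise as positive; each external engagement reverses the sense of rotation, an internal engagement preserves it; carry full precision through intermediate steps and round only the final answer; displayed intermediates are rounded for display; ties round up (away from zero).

topology: single-mesh involute geometry — m = 4.529, 38T/24T pair
base radii: r_b1 = 82.272076, r_b2 = 51.961311
tip radii: r_a1 = 90.580000, r_a2 = 58.877000
no profile shift: α' = α, a' = a
action lengths: √(r_a1²−r_b1²) = 37.895144, √(r_a2²−r_b2²) = 27.686157
base pitch p_b = π·m·cos α = 13.603439
CR = (37.895144 + 27.686157 − 140.399000·sin 17.04300°)/13.603439 = 1.796006
contact ratio ≈ 1.7960

1.7960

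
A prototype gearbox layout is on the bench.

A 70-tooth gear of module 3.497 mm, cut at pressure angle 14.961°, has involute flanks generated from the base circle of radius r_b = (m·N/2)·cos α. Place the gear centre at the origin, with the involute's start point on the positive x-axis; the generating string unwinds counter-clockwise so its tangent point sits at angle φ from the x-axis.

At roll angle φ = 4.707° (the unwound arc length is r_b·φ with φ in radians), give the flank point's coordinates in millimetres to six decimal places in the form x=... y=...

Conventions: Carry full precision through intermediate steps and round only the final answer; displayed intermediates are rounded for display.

topology: single-mesh involute geometry — m = 3.497, N = 70
pitch radius r_p = m·N/2 = 3.497·70/2 = 122.395000
base radius r_b = r_p·cos α = 122.395000·cos 14.961° = 118.246027
roll angle φ = 4.707° = 0.08215265 rad
x = r_b·(cos φ + φ·sin φ) = 118.644378
y = r_b·(sin φ − φ·cos φ) = 0.021839

x=118.644378 y=0.021839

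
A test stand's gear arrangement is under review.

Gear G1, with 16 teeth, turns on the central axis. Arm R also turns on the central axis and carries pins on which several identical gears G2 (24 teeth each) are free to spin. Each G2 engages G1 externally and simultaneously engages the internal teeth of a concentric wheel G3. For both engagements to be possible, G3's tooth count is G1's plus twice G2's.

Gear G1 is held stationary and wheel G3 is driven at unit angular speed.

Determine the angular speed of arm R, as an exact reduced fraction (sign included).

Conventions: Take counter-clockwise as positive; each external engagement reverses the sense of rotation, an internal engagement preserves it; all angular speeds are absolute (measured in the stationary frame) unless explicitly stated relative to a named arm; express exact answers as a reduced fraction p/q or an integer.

recognized (axles ride arm R): planetary set, 16/24/64 teeth
ring teeth: 16 + 2·24 = 64
16(ω_sun−ω_arm) = −64(ω_ring−ω_arm),  ω_sun = 0, ω_ring = 1
16(0−ω_arm) = −64(1−ω_arm)  ⇒  80·ω_arm = 64  ⇒  ω_arm = 4/5
exact speed ratio = 4/5

4/5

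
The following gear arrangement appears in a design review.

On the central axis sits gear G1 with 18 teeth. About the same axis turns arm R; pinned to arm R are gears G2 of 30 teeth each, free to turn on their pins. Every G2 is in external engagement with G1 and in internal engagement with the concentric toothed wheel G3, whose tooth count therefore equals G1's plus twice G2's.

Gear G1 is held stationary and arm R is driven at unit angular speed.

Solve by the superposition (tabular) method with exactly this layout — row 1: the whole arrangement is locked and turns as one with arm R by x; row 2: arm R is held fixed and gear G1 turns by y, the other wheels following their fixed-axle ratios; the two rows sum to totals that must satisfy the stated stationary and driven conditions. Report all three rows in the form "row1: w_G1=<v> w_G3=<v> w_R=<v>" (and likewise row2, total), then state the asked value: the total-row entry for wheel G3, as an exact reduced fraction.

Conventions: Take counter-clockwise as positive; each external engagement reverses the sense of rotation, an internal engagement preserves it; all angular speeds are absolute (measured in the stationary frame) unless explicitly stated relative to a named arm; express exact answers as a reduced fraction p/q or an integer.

row1: w_G1=1 w_G3=1 w_R=1
row2: w_G1=-1 w_G3=3/13 w_R=0
total: w_G1=0 w_G3=16/13 w_R=1
asked value: 16/13

recognized (axles ride arm R): planetary set, 18/30/78 teeth
row 1 — lock + rotate with arm: ω_sun = ω_ring = ω_arm = x
row 2 (arm held, sun turns y): ω_ring = −(18/78)·y, ω_arm = 0
boundary: total ω_sun = x + y = 0 and total ω_arm = x = 1  ⇒  y = -1, x = 1
row 2 ring = −(18/78)·(-1) = 3/13
totals (row 1 + row 2): sun 1 + (-1) = 0, ring 1 + 3/13 = 16/13, arm 1 + 0 = 1
asked cell (total, ring) = 16/13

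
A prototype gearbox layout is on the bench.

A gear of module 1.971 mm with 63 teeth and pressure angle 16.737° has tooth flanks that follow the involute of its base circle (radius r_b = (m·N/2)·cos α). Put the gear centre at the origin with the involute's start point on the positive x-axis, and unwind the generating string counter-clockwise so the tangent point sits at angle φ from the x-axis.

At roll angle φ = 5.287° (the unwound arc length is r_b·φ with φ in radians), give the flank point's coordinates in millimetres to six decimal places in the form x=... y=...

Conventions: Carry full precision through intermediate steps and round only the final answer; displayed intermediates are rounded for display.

recognized (one wheel, involute flank): single-mesh tooth geometry, m = 1.971, N = 63
pitch radius r_p = m·N/2 = 1.971·63/2 = 62.086500
base radius r_b = r_p·cos α = 62.086500·cos 16.737° = 59.456313
roll angle φ = 5.287° = 0.09227556 rad
x = r_b·(cos φ + φ·sin φ) = 59.708903
y = r_b·(sin φ − φ·cos φ) = 0.015558

x=59.708903 y=0.015558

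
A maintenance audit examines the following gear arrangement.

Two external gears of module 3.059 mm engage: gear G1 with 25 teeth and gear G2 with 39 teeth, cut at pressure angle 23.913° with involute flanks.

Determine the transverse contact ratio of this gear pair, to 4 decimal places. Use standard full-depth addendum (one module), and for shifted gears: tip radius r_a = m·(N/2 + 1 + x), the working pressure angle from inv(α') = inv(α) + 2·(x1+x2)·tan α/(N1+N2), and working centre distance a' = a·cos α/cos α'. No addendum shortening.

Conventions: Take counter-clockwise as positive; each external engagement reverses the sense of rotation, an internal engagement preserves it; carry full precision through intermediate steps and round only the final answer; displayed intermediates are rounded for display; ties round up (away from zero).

1.5113

topology: single-mesh involute geometry — m = 3.059, 25T/39T pair
base radii: r_b1 = 34.955270, r_b2 = 54.530221
tip radii: r_a1 = 41.296500, r_a2 = 62.709500
no profile shift: α' = α, a' = a
action lengths: √(r_a1²−r_b1²) = 21.989316, √(r_a2²−r_b2²) = 30.966698
base pitch p_b = π·m·cos α = 8.785217
CR = (21.989316 + 30.966698 − 97.888000·sin 23.91300°)/8.785217 = 1.511313
contact ratio ≈ 1.5113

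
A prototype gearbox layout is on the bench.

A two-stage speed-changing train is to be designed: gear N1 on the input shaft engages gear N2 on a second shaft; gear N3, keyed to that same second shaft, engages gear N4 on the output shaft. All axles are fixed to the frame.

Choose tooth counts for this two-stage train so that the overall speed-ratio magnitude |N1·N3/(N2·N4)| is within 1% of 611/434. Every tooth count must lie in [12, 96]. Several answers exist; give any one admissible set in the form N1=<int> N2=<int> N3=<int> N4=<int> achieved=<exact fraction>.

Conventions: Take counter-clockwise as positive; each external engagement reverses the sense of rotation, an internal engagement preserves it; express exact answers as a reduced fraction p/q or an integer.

2-stage fixed-axis compound train for ratio 611/434
target = 611/434 in lowest terms: an exact hit needs N1·N3 = k·611 and N2·N4 = k·434 for one integer k, every count in [12, 96]; additionally prefer no 1:1 stage (N1 ≠ N2, N3 ≠ N4)
k = 1: N1·N3 = 611 = 13·47, N2·N4 = 434 = 14·31
achieved = 13·47/(14·31) = 611/434; |achieved − target| = 0 ≤ 611/43400 ✓

N1=13 N2=14 N3=47 N4=31 achieved=611/434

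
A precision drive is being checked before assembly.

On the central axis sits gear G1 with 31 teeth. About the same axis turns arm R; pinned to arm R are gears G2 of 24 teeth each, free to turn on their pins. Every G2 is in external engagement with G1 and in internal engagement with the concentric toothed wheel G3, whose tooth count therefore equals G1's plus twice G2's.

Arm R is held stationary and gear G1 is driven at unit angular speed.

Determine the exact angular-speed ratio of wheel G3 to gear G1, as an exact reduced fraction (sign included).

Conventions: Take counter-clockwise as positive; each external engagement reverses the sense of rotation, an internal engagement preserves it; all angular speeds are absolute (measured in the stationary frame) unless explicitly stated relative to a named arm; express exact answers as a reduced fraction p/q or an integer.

-31/79

topology: planetary set — G1 31T / G2 24T / G3 79T, arm = carrier (Willis)
ring teeth: 31 + 2·24 = 79
31(ω_sun−ω_arm) = −79(ω_ring−ω_arm),  ω_arm = 0, ω_sun = 1
ω_ring = 0 − (31/79)(1−0) = -31/79
ω_out/ω_in = -31/79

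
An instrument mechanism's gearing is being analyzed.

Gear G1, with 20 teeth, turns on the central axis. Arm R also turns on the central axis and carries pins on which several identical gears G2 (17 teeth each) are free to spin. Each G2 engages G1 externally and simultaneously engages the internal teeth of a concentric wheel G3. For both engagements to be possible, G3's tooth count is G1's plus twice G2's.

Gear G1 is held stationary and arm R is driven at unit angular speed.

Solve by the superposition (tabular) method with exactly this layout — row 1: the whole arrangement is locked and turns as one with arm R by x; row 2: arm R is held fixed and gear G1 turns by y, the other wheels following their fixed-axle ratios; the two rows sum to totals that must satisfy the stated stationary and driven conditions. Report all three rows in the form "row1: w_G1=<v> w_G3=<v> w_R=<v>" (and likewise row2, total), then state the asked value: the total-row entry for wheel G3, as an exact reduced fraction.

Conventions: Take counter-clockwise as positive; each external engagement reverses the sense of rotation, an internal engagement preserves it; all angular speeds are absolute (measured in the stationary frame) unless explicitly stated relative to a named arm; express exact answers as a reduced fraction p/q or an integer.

row1: w_G1=1 w_G3=1 w_R=1
row2: w_G1=-1 w_G3=10/27 w_R=0
total: w_G1=0 w_G3=37/27 w_R=1
asked value: 37/27

topology: planetary set — G1 20T / G2 17T / G3 54T, arm = carrier (Willis)
row 1 (train locked, turned with arm): all members turn x
row 2 — arm fixed, fixed-axis ratios: sun y, ring −(20/54)·y, arm 0
boundary: total ω_sun = x + y = 0 and total ω_arm = x = 1  ⇒  y = -1, x = 1
row 2 ring = −(20/54)·(-1) = 10/27
totals (row 1 + row 2): sun 1 + (-1) = 0, ring 1 + 10/27 = 37/27, arm 1 + 0 = 1
asked cell (total, ring) = 37/27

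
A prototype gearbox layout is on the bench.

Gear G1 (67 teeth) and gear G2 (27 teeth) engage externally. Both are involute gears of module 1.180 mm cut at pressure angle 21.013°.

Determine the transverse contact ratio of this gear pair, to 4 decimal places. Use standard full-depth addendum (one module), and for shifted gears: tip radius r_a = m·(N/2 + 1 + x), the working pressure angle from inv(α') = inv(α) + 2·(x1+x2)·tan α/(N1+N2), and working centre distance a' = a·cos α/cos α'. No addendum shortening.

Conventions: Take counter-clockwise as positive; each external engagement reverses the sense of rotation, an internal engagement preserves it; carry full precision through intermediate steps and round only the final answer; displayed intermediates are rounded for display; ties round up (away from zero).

topology: single-mesh involute geometry — m = 1.180, 67T/27T pair
base radii: r_b1 = 36.901219, r_b2 = 14.870641
tip radii: r_a1 = 40.710000, r_a2 = 17.110000
no profile shift: α' = α, a' = a
action lengths: √(r_a1²−r_b1²) = 17.193142, √(r_a2²−r_b2²) = 8.462633
base pitch p_b = π·m·cos α = 3.460555
CR = (17.193142 + 8.462633 − 55.460000·sin 21.01300°)/3.460555 = 1.667056
contact ratio ≈ 1.6671

1.6671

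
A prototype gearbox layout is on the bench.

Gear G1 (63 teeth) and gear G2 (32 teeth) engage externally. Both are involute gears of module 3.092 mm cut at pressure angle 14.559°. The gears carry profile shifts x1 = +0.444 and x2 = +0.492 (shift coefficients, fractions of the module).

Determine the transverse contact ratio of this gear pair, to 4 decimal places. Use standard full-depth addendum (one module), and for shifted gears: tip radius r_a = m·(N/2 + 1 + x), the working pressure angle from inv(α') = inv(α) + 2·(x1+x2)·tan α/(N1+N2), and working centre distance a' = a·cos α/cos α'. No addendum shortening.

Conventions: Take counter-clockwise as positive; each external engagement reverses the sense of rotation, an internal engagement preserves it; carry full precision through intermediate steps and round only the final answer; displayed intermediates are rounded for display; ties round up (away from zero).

recognized (one external pair, fixed centres): single-mesh tooth geometry, m = 3.092, N1 = 63, N2 = 32
base radii: r_b1 = 94.270482, r_b2 = 47.883419
tip radii: r_a1 = 101.862848, r_a2 = 54.085264
inv(α') = inv(14.559°) + 2·(+0.444+0.492)·tan α/(63+32) = 0.01073179  ⇒  α' = 17.98444°
a' = a·cos α / cos α' = 146.8700·cos 14.559°/cos 17.98444° = 149.456277
action lengths: √(r_a1²−r_b1²) = 38.589066, √(r_a2²−r_b2²) = 25.147444
base pitch p_b = π·m·cos α = 9.401887
CR = (38.589066 + 25.147444 − 149.456277·sin 17.98444°)/9.401887 = 1.870963
contact ratio ≈ 1.8710

1.8710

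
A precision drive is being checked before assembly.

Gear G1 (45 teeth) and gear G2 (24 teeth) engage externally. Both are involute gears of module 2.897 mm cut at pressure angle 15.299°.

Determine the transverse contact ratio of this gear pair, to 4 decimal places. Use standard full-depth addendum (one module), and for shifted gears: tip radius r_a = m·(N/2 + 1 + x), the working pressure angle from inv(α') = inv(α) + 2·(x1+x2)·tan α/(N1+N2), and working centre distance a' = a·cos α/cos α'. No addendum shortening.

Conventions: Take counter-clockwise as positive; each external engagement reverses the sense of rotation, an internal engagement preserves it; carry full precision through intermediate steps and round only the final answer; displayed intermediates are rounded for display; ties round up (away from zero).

1.9235

topology: single-mesh involute geometry — m = 2.897, 45T/24T pair
base radii: r_b1 = 62.872564, r_b2 = 33.532034
tip radii: r_a1 = 68.079500, r_a2 = 37.661000
no profile shift: α' = α, a' = a
action lengths: √(r_a1²−r_b1²) = 26.112430, √(r_a2²−r_b2²) = 17.145075
base pitch p_b = π·m·cos α = 8.778666
CR = (26.112430 + 17.145075 − 99.946500·sin 15.29900°)/8.778666 = 1.923527
contact ratio ≈ 1.9235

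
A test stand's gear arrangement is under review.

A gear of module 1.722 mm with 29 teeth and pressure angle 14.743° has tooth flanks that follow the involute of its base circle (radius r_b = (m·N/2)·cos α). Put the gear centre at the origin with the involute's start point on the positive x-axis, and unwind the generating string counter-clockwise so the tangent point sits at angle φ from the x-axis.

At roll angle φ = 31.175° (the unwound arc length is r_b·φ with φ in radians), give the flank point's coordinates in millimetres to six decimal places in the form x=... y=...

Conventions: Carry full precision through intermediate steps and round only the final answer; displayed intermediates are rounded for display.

class = single-mesh tooth geometry [base-circle involute, m = 1.722, 29T]
pitch radius r_p = m·N/2 = 1.722·29/2 = 24.969000
base radius r_b = r_p·cos α = 24.969000·cos 14.743° = 24.146947
roll angle φ = 31.175° = 0.54410639 rad
x = r_b·(cos φ + φ·sin φ) = 27.461089
y = r_b·(sin φ − φ·cos φ) = 1.258578

x=27.461089 y=1.258578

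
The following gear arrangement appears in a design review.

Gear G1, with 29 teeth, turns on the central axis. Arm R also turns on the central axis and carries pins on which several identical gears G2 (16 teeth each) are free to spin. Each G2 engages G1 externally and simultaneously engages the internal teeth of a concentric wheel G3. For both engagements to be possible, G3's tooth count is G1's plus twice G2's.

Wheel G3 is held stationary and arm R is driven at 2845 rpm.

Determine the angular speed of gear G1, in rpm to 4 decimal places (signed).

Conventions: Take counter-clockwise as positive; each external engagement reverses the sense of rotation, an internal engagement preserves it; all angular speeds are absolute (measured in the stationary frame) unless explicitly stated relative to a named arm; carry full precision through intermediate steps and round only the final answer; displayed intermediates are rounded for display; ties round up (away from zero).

+8829.3103 rpm

planetary set (29T centre, 16T on arm, 61T internal) — Willis relation
normalise by the input: solve with ω_arm = 1, then scale by 2845 rpm
ring teeth: 29 + 2·16 = 61
29(ω_sun−ω_arm) = −61(ω_ring−ω_arm),  ω_ring = 0, ω_arm = 1
ω_sun = 1 − (61/29)(0−1) = 90/29
scale: ω_sun = 90/29 × 2845 rpm = +8829.3103 rpm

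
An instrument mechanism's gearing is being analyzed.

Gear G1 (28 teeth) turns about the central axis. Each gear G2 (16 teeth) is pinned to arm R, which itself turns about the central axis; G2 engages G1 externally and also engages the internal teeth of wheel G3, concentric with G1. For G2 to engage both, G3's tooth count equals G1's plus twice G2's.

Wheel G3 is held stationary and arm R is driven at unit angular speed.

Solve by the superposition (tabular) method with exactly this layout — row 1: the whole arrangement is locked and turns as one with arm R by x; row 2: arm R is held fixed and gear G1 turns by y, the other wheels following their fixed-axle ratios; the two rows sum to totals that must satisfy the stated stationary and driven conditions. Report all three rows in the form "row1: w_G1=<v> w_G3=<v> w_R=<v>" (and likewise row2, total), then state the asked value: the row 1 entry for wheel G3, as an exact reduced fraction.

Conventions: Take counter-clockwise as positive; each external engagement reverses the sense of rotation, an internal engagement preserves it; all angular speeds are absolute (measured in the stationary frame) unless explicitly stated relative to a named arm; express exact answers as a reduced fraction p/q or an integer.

topology: planetary set — G1 28T / G2 16T / G3 60T, arm = carrier (Willis)
superposition row 1 [locked train]: every member turns x
superposition row 2 [arm held]: sun y, ring −(28/60)·y, arm 0
boundary: total ω_ring = x − (28/60)·y = 0 and total ω_arm = x = 1  ⇒  y = 15/7, x = 1
row 2 ring = −(28/60)·15/7 = -1
totals (row 1 + row 2): sun 1 + 15/7 = 22/7, ring 1 + (-1) = 0, arm 1 + 0 = 1
asked cell (row1, ring) = 1

row1: w_G1=1 w_G3=1 w_R=1
row2: w_G1=15/7 w_G3=-1 w_R=0
total: w_G1=22/7 w_G3=0 w_R=1
asked value: 1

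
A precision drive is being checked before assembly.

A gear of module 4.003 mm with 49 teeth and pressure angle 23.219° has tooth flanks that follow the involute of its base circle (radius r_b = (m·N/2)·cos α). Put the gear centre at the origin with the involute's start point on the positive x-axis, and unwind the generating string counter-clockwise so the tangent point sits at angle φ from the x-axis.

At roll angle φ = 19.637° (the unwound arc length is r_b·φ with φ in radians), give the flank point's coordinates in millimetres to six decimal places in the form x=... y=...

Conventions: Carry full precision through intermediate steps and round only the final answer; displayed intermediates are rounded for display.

recognized (one wheel, involute flank): single-mesh tooth geometry, m = 4.003, N = 49
pitch radius r_p = m·N/2 = 4.003·49/2 = 98.073500
base radius r_b = r_p·cos α = 98.073500·cos 23.219° = 90.130003
roll angle φ = 19.637° = 0.34273031 rad
x = r_b·(cos φ + φ·sin φ) = 95.269083
y = r_b·(sin φ − φ·cos φ) = 1.195352

x=95.269083 y=1.195352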